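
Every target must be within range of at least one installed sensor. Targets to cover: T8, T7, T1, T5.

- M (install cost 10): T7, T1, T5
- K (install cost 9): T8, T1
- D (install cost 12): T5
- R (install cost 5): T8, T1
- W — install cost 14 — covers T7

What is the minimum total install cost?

15

This is a weighted set-cover instance.
Choose M and R: together they cover T8, T7, T1, T5 — every target.
Total install cost: 10 + 5 = 15.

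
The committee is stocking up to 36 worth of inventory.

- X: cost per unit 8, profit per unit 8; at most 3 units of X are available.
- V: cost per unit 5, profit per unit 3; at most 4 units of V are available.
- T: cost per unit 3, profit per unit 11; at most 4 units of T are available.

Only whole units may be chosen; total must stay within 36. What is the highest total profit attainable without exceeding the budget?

T has the best ratio (11/3); taking only T gives at most 4×11 = 44 (stopped by the supply cap of 4).
Mixing does better — 3×X and 4×T: cost 36 ≤ 36, profit 3·8 + 4·11 = 68.

68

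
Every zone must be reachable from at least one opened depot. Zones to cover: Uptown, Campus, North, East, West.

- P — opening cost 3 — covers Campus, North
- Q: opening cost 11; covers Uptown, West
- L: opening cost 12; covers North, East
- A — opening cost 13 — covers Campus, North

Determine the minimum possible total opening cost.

Choose P, Q, and L: together they cover Uptown, Campus, North, East, West — every zone.
Total opening cost: 3 + 11 + 12 = 26.
No cover costs less than 26.

26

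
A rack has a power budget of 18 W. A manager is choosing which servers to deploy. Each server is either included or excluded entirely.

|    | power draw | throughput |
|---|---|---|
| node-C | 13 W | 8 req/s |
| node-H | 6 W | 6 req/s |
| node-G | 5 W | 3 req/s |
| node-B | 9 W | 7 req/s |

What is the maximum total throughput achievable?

This is an integer program with binary decision variables.
Allowing fractional choices, the relaxed optimum would be about 14.8, but servers are indivisible.
node-H + node-B: power draw 6 + 9 = 15 ≤ 18, throughput 6 + 7 = 13.
node-C + node-G: power draw 13 + 5 = 18 ≤ 18, throughput 8 + 3 = 11.
node-G + node-B: power draw 5 + 9 = 14 ≤ 18, throughput 3 + 7 = 10.
Best is node-H and node-B with total throughput 13.

13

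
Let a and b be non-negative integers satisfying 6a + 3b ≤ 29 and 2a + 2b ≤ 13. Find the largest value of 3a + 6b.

36

The continuous relaxation peaks at (0, 6.5) with value 39.00; rounding to a feasible lattice point costs some objective.
(a,b)=(0,6) is feasible, giving 36.
(a,b)=(1,5) is feasible, giving 33.
(a,b)=(0,5) is feasible, giving 30.
No feasible integer point exceeds 36.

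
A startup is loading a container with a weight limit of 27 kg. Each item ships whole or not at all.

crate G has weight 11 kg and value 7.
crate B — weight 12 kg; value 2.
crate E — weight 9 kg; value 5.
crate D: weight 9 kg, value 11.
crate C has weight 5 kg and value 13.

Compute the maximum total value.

Treat it as a binary knapsack problem.
Take crate G, crate D, and crate C: weight 11 + 9 + 5 = 25 ≤ 27, value 7 + 11 + 13 = 31.
No other feasible combination does better.

31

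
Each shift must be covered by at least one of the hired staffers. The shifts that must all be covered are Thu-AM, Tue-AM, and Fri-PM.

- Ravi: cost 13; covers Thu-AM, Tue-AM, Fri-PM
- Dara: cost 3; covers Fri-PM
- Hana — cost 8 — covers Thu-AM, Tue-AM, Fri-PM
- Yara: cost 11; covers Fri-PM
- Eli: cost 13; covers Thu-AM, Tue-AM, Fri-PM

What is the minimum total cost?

Hana alone covers Thu-AM, Tue-AM, Fri-PM — every shift.
Total cost: 8.
No cover costs less than 8.

8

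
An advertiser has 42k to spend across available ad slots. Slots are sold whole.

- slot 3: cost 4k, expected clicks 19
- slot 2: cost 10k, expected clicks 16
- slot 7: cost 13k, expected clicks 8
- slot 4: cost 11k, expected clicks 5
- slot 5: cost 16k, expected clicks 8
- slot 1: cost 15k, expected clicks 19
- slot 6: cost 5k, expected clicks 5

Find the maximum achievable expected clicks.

Allowing fractional choices, the relaxed optimum would be about 63.9, but ad slots are indivisible.
slot 3 + slot 2 + slot 1 + slot 6: cost 4 + 10 + 15 + 5 = 34 ≤ 42, expected clicks 19 + 16 + 19 + 5 = 59.
slot 3 + slot 2 + slot 7 + slot 1: cost 4 + 10 + 13 + 15 = 42 ≤ 42, expected clicks 19 + 16 + 8 + 19 = 62.
slot 3 + slot 2 + slot 4 + slot 1: cost 4 + 10 + 11 + 15 = 40 ≤ 42, expected clicks 19 + 16 + 5 + 19 = 59.
Best is slot 3, slot 2, slot 7, and slot 1 with total expected clicks 62.

62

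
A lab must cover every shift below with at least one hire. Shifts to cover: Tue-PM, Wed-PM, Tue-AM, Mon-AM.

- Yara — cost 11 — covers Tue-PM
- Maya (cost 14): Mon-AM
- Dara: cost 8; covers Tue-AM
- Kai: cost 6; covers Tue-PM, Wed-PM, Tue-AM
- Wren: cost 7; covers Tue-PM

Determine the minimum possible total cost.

20

Choose Maya and Kai: together they cover Tue-PM, Wed-PM, Tue-AM, Mon-AM — every shift.
Total cost: 14 + 6 = 20.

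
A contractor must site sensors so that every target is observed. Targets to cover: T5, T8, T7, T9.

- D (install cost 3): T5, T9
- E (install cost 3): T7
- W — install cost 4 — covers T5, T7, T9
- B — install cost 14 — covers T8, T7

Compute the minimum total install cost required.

The greedy cost-per-new-target heuristic would pick W and B for 18, but a cheaper cover exists.
Choose D and B: together they cover T5, T8, T7, T9 — every target.
Total install cost: 3 + 14 = 17.
No cover costs less than 17.

17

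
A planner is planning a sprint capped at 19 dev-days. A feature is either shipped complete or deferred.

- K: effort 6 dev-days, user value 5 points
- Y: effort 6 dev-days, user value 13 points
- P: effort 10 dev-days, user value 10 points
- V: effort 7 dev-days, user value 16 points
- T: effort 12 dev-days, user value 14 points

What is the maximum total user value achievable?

34

Treat it as a binary knapsack problem.
Take K, Y, and V: effort 6 + 6 + 7 = 19 ≤ 19, user value 5 + 13 + 16 = 34.
No other feasible combination does better.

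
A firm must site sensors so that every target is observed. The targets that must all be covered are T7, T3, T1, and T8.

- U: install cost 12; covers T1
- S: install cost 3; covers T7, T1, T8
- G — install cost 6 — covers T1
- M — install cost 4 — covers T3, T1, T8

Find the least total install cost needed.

7

Choose S and M: together they cover T7, T3, T1, T8 — every target.
Total install cost: 3 + 4 = 7.
No cover costs less than 7.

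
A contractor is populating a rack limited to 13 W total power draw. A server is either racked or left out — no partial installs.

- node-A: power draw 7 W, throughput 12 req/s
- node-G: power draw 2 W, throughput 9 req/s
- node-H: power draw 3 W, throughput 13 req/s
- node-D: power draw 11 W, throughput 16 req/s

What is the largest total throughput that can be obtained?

34

node-A + node-G + node-H: power draw 7 + 2 + 3 = 12 ≤ 13, throughput 12 + 9 + 13 = 34.
node-A + node-H: power draw 7 + 3 = 10 ≤ 13, throughput 12 + 13 = 25.
node-G + node-D: power draw 2 + 11 = 13 ≤ 13, throughput 9 + 16 = 25.
Best is node-A, node-G, and node-H with total throughput 34.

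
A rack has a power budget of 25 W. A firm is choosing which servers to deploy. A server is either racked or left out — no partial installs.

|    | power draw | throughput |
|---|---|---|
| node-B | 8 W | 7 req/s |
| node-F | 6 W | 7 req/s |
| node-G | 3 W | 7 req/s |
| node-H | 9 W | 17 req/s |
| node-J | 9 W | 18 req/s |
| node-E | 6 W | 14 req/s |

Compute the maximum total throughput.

This is a 0-1 knapsack instance.
Take node-H, node-J, and node-E: power draw 9 + 9 + 6 = 24 ≤ 25, throughput 17 + 18 + 14 = 49.
No other feasible combination does better.

49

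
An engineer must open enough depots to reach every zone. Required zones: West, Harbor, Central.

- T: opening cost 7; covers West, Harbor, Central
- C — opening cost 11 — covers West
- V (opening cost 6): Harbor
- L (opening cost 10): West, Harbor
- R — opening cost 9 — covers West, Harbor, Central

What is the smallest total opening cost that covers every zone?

T alone covers West, Harbor, Central — every zone.
Total opening cost: 7.
No cover costs less than 7.

7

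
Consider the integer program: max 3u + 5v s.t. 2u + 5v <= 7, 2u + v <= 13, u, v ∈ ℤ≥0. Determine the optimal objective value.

(u,v)=(3,0): 2·3+5·0=6≤7, 2·3+1·0=6≤13, objective 9.
(u,v)=(2,0): 2·2+5·0=4≤7, 2·2+1·0=4≤13, objective 6.
The best lattice point is (3,0), giving 9.

9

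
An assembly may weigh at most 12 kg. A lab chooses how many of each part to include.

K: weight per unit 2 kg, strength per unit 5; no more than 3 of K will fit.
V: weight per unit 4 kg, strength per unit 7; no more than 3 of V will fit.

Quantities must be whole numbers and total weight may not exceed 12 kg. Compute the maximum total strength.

24

This is a bounded integer knapsack.
2×K and 2×V: weight 12 ≤ 12, strength 2·5 + 2·7 = 24.
3×K and 1×V: weight 10 ≤ 12, strength 3·5 + 1·7 = 22.
Best is 24.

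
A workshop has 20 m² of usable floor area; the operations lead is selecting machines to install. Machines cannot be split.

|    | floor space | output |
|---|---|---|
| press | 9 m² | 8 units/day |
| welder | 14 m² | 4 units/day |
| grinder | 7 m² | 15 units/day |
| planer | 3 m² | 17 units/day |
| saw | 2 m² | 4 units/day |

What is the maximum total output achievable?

40

grinder + planer + saw: floor space 7 + 3 + 2 = 12 ≤ 20, output 15 + 17 + 4 = 36.
press + grinder + planer: floor space 9 + 7 + 3 = 19 ≤ 20, output 8 + 15 + 17 = 40.
grinder + planer: floor space 7 + 3 = 10 ≤ 20, output 15 + 17 = 32.
Best is press, grinder, and planer with total output 40.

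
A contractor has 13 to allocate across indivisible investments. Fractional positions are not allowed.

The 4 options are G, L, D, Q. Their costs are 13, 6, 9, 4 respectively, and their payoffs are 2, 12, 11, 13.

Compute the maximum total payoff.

Take L and Q: cost 6 + 4 = 10 ≤ 13, payoff 12 + 13 = 25.
No other feasible combination does better.

25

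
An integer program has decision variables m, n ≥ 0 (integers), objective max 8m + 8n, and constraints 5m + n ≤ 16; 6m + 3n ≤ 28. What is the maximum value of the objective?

The continuous relaxation peaks at (0, 9.33) with value 74.67; rounding to a feasible lattice point costs some objective.
(m,n)=(0,9): 5·0+1·9=9≤16, 6·0+3·9=27≤28, objective 72.
(m,n)=(0,8): 5·0+1·8=8≤16, 6·0+3·8=24≤28, objective 64.
Maximum is 72 at (m,n)=(0,9).

72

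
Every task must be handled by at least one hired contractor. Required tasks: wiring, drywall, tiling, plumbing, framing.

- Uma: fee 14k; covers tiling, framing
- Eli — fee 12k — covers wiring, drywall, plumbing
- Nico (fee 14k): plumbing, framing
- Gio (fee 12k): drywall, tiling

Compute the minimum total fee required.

Choose Uma and Eli: together they cover wiring, drywall, tiling, plumbing, framing — every task.
Total fee: 14 + 12 = 26.
No cover costs less than 26.

26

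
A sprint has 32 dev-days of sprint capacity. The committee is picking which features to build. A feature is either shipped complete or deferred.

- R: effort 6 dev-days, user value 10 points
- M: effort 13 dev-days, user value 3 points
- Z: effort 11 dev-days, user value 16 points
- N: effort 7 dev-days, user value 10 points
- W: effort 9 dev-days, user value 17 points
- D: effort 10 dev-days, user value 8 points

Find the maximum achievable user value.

Allowing fractional choices, the relaxed optimum would be about 51.6, but features are indivisible.
Z + N + W: effort 11 + 7 + 9 = 27 ≤ 32, user value 16 + 10 + 17 = 43.
R + Z + W: effort 6 + 11 + 9 = 26 ≤ 32, user value 10 + 16 + 17 = 43.
R + N + W + D: effort 6 + 7 + 9 + 10 = 32 ≤ 32, user value 10 + 10 + 17 + 8 = 45.
Best is R, N, W, and D with total user value 45.

45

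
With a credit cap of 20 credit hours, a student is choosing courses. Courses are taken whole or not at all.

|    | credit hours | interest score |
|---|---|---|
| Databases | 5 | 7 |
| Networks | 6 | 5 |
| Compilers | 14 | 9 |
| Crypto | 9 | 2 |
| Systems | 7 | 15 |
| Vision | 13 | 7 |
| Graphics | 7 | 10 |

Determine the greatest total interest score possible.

32

This is an integer program with binary decision variables.
Allowing fractional choices, the relaxed optimum would be about 32.8, but courses are indivisible.
Databases + Networks + Systems: credit hours 5 + 6 + 7 = 18 ≤ 20, interest score 7 + 5 + 15 = 27.
Databases + Systems + Graphics: credit hours 5 + 7 + 7 = 19 ≤ 20, interest score 7 + 15 + 10 = 32.
Networks + Systems + Graphics: credit hours 6 + 7 + 7 = 20 ≤ 20, interest score 5 + 15 + 10 = 30.
Best is Databases, Systems, and Graphics with total interest score 32.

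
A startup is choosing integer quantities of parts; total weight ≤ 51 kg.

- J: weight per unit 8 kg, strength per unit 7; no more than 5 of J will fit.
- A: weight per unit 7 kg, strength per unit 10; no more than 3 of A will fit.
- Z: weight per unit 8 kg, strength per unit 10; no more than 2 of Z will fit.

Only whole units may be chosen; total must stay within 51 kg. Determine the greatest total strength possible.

57

This is a bounded integer knapsack.
2×J, 2×A, and 2×Z: weight 46 ≤ 51, strength 2·7 + 2·10 + 2·10 = 54.
1×J, 3×A, and 2×Z: weight 45 ≤ 51, strength 1·7 + 3·10 + 2·10 = 57.
Best is 57.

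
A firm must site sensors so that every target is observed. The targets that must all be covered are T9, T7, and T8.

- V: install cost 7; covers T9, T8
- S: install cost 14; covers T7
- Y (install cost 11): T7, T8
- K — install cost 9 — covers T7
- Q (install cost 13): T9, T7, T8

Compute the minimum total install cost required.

The greedy cost-per-new-target heuristic would pick V and K for 16, but a cheaper cover exists.
Q alone covers T9, T7, T8 — every target.
Total install cost: 13.
No cover costs less than 13.

13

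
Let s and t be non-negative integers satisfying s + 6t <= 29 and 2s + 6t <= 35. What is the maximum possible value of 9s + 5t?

153

(s,t)=(17,0): 1·17+6·0=17≤29, 2·17+6·0=34≤35, objective 153.
(s,t)=(16,0): 1·16+6·0=16≤29, 2·16+6·0=32≤35, objective 144.
No feasible integer point exceeds 153.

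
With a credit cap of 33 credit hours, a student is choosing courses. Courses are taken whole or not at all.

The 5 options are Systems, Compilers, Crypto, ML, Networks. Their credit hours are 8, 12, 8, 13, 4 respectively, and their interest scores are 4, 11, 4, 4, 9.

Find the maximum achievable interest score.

Treat it as a binary knapsack problem.
Take Systems, Compilers, Crypto, and Networks: credit hours 8 + 12 + 8 + 4 = 32 ≤ 33, interest score 4 + 11 + 4 + 9 = 28.
No other feasible combination does better.

28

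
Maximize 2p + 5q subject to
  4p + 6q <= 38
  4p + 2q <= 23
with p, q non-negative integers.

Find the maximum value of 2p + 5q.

30

Relaxing integrality, the LP optimum is 31.67 at (p,q) = (0, 6.33), which is not an integer point.
(p,q)=(0,6): 4·0+6·6=36≤38, 4·0+2·6=12≤23, objective 30.
(p,q)=(1,5): 4·1+6·5=34≤38, 4·1+2·5=14≤23, objective 27.
(p,q)=(0,5): 4·0+6·5=30≤38, 4·0+2·5=10≤23, objective 25.
Maximum is 30 at (p,q)=(0,6).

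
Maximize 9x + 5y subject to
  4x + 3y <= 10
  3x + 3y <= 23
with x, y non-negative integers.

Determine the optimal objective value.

Relaxing integrality, the LP optimum is 22.50 at (x,y) = (2.5, 0), which is not an integer point.
(x,y)=(1,2) is feasible, giving 19.
(x,y)=(2,0) is feasible, giving 18.
(x,y)=(0,3) is feasible, giving 15.
Maximum is 19 at (x,y)=(1,2).

19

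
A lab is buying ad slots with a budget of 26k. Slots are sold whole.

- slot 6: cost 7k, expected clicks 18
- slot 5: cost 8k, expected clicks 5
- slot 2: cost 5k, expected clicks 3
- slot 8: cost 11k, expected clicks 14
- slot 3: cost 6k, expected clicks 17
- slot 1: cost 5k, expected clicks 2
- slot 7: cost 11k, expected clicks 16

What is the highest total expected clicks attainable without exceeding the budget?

51

slot 6 + slot 3 + slot 7: cost 7 + 6 + 11 = 24 ≤ 26, expected clicks 18 + 17 + 16 = 51.
slot 6 + slot 8 + slot 3: cost 7 + 11 + 6 = 24 ≤ 26, expected clicks 18 + 14 + 17 = 49.
slot 6 + slot 5 + slot 2 + slot 3: cost 7 + 8 + 5 + 6 = 26 ≤ 26, expected clicks 18 + 5 + 3 + 17 = 43.
Best is slot 6, slot 3, and slot 7 with total expected clicks 51.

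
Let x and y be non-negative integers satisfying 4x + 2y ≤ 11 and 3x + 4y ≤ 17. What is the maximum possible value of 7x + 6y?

25

(x,y)=(1,3) is feasible, giving 25.
(x,y)=(0,4) is feasible, giving 24.
(x,y)=(1,2) is feasible, giving 19.
Maximum is 25 at (x,y)=(1,3).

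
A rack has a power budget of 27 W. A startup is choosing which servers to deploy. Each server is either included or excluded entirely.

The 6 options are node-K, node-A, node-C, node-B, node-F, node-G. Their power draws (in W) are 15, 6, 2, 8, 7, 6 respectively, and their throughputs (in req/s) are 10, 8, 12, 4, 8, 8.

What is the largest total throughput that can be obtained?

Allowing fractional choices, the relaxed optimum would be about 40.0, but servers are indivisible.
node-A + node-C + node-B + node-F: power draw 6 + 2 + 8 + 7 = 23 ≤ 27, throughput 8 + 12 + 4 + 8 = 32.
node-A + node-C + node-F + node-G: power draw 6 + 2 + 7 + 6 = 21 ≤ 27, throughput 8 + 12 + 8 + 8 = 36.
node-A + node-C + node-B + node-G: power draw 6 + 2 + 8 + 6 = 22 ≤ 27, throughput 8 + 12 + 4 + 8 = 32.
Best is node-A, node-C, node-F, and node-G with total throughput 36.

36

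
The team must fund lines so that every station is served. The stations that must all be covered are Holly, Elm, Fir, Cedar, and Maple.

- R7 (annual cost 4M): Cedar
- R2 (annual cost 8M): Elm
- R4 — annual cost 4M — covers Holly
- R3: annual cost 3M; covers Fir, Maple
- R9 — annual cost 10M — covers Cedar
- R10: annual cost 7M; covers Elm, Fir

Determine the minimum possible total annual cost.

This is a weighted set-cover instance.
Choose R7, R4, R3, and R10: together they cover Holly, Elm, Fir, Cedar, Maple — every station.
Total annual cost: 4 + 4 + 3 + 7 = 18.
No cover costs less than 18.

18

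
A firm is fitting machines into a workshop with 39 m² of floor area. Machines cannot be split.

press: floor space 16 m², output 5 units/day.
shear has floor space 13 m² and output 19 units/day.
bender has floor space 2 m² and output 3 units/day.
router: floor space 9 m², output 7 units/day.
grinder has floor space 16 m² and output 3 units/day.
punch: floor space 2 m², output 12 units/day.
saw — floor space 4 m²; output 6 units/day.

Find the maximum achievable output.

47

Treat it as a binary knapsack problem.
Take shear, bender, router, punch, and saw: floor space 13 + 2 + 9 + 2 + 4 = 30 ≤ 39, output 19 + 3 + 7 + 12 + 6 = 47.
No other feasible combination does better.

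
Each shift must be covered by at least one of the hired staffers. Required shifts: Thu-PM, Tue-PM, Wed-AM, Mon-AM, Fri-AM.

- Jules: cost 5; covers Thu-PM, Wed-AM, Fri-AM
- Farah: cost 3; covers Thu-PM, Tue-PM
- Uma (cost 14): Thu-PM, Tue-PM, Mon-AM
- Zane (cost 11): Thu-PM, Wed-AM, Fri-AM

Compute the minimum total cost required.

19

The greedy cost-per-new-shift heuristic would pick Farah, Jules, and Uma for 22, but a cheaper cover exists.
Choose Jules and Uma: together they cover Thu-PM, Tue-PM, Wed-AM, Mon-AM, Fri-AM — every shift.
Total cost: 5 + 14 = 19.
No cover costs less than 19.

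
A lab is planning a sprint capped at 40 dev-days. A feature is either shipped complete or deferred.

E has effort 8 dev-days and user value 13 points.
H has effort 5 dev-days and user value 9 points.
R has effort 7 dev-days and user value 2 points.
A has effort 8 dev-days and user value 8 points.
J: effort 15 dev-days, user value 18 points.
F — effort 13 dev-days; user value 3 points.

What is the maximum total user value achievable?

48

Allowing fractional choices, the relaxed optimum would be about 49.1, but features are indivisible.
E + R + A + J: effort 8 + 7 + 8 + 15 = 38 ≤ 40, user value 13 + 2 + 8 + 18 = 41.
E + H + A + J: effort 8 + 5 + 8 + 15 = 36 ≤ 40, user value 13 + 9 + 8 + 18 = 48.
E + H + R + J: effort 8 + 5 + 7 + 15 = 35 ≤ 40, user value 13 + 9 + 2 + 18 = 42.
Best is E, H, A, and J with total user value 48.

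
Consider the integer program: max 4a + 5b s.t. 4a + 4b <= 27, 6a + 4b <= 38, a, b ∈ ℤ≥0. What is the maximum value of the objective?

30

Relaxing integrality, the LP optimum is 33.75 at (a,b) = (0, 6.75), which is not an integer point.
(a,b)=(0,6): 4·0+4·6=24≤27, 6·0+4·6=24≤38, objective 30.
(a,b)=(1,5): 4·1+4·5=24≤27, 6·1+4·5=26≤38, objective 29.
Maximum is 30 at (a,b)=(0,6).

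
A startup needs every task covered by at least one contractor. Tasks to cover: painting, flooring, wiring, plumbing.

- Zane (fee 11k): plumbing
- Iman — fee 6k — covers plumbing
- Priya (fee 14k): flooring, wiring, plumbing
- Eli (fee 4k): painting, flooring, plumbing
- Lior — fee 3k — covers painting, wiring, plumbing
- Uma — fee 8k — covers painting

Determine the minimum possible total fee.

This is an integer covering problem.
Choose Eli and Lior: together they cover painting, flooring, wiring, plumbing — every task.
Total fee: 4 + 3 = 7.

7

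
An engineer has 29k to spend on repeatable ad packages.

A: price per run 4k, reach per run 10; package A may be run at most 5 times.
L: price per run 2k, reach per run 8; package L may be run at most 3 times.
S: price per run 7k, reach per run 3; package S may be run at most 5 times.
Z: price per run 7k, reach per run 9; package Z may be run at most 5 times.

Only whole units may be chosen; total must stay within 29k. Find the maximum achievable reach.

74

This is a bounded integer knapsack.
5×A and 3×L: price 26 ≤ 29, reach 5·10 + 3·8 = 74.
4×A, 3×L, and 1×Z: price 29 ≤ 29, reach 4·10 + 3·8 + 1·9 = 73.
Best is 74.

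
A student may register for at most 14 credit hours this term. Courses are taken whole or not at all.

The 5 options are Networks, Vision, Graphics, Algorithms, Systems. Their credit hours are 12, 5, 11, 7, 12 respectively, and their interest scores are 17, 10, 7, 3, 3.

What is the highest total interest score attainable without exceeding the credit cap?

17

This is an integer program with binary decision variables.
Take Networks: credit hours 12 ≤ 14, interest score 17.
No other feasible combination does better.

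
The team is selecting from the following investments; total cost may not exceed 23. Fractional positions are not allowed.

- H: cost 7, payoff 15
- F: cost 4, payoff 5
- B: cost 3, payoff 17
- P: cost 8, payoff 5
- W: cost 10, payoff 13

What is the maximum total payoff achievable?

Allowing fractional choices, the relaxed optimum would be about 48.8, but investments are indivisible.
H + F + B + P: cost 7 + 4 + 3 + 8 = 22 ≤ 23, payoff 15 + 5 + 17 + 5 = 42.
H + B + W: cost 7 + 3 + 10 = 20 ≤ 23, payoff 15 + 17 + 13 = 45.
H + F + B: cost 7 + 4 + 3 = 14 ≤ 23, payoff 15 + 5 + 17 = 37.
Best is H, B, and W with total payoff 45.

45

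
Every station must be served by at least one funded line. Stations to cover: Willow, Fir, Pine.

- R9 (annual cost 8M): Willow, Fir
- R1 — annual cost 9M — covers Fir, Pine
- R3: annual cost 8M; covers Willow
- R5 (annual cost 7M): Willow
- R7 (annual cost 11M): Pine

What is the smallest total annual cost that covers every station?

16

This is a weighted set-cover instance.
The greedy cost-per-new-station heuristic would pick R9 and R1 for 17, but a cheaper cover exists.
Choose R1 and R5: together they cover Willow, Fir, Pine — every station.
Total annual cost: 9 + 7 = 16.
No cover costs less than 16.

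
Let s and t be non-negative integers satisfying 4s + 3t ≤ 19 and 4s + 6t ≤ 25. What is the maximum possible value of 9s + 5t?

(s,t)=(4,1) is feasible, giving 41.
(s,t)=(3,2) is feasible, giving 37.
No feasible integer point exceeds 41.

41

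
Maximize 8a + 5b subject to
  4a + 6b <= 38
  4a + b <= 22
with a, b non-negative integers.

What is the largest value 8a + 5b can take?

50

The continuous relaxation peaks at (4.7, 3.2) with value 53.60; rounding to a feasible lattice point costs some objective.
(a,b)=(5,2): 4·5+6·2=32≤38, 4·5+1·2=22≤22, objective 50.
(a,b)=(4,3): 4·4+6·3=34≤38, 4·4+1·3=19≤22, objective 47.
Maximum is 50 at (a,b)=(5,2).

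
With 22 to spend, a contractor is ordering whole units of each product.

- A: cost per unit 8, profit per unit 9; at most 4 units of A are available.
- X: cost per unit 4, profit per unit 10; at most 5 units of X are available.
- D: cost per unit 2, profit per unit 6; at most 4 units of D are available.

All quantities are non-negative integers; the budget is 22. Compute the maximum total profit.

D has the best ratio (6/2); taking only D gives at most 4×6 = 24 (stopped by the supply cap of 4).
Mixing does better — 4×X and 3×D: cost 22 ≤ 22, profit 4·10 + 3·6 = 58.

58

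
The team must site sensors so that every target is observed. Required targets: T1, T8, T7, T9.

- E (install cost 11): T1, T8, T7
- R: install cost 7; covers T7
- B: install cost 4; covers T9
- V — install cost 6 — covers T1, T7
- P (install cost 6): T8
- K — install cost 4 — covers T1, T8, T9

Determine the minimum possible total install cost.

10

This is a weighted set-cover instance.
Choose V and K: together they cover T1, T8, T7, T9 — every target.
Total install cost: 6 + 4 = 10.
No cover costs less than 10.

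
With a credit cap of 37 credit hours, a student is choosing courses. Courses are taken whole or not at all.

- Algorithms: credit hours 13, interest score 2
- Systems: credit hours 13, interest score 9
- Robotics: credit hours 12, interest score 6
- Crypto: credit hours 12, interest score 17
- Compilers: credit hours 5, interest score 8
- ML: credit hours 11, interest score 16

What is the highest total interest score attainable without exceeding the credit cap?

42

Take Systems, Crypto, and ML: credit hours 13 + 12 + 11 = 36 ≤ 37, interest score 9 + 17 + 16 = 42.
No other feasible combination does better.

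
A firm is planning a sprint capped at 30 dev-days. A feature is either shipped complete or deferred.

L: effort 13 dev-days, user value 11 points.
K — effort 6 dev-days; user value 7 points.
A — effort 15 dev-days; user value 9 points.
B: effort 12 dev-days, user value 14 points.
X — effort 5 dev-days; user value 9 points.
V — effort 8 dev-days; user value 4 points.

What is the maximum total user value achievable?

34

Treat it as a binary knapsack problem.
Take L, B, and X: effort 13 + 12 + 5 = 30 ≤ 30, user value 11 + 14 + 9 = 34.
No other feasible combination does better.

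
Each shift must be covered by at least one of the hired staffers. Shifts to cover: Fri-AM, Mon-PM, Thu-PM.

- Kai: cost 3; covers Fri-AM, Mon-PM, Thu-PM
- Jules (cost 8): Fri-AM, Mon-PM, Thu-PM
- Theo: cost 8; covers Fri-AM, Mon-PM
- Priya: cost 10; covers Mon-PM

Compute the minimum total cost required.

This is an integer covering problem.
Kai alone covers Fri-AM, Mon-PM, Thu-PM — every shift.
Total cost: 3.
No cover costs less than 3.

3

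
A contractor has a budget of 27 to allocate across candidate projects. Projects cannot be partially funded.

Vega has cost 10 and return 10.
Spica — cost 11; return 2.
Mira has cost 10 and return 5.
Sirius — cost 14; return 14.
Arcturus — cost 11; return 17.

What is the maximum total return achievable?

Take Sirius and Arcturus: cost 14 + 11 = 25 ≤ 27, return 14 + 17 = 31.
No other feasible combination does better.

31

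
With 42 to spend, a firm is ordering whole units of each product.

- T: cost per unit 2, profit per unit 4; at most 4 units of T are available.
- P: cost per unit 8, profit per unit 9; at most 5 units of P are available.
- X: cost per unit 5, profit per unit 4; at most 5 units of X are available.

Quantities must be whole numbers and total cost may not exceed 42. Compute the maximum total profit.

52

T has the best ratio (4/2); taking only T gives at most 4×4 = 16 (stopped by the supply cap of 4).
Mixing does better — 4×T and 4×P: cost 40 ≤ 42, profit 4·4 + 4·9 = 52.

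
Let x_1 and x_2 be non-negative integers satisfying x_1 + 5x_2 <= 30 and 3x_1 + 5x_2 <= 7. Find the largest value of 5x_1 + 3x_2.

Relaxing integrality, the LP optimum is 11.67 at (x_1,x_2) = (2.33, 0), which is not an integer point.
(x_1,x_2)=(2,0): 1·2+5·0=2≤30, 3·2+5·0=6≤7, objective 10.
(x_1,x_2)=(1,0): 1·1+5·0=1≤30, 3·1+5·0=3≤7, objective 5.
Maximum is 10 at (x_1,x_2)=(2,0).

10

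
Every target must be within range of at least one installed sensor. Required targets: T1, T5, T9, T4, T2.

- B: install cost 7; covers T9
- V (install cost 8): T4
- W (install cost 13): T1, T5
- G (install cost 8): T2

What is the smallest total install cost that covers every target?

36

Choose B, V, W, and G: together they cover T1, T5, T9, T4, T2 — every target.
Total install cost: 7 + 8 + 13 + 8 = 36.
No cover costs less than 36.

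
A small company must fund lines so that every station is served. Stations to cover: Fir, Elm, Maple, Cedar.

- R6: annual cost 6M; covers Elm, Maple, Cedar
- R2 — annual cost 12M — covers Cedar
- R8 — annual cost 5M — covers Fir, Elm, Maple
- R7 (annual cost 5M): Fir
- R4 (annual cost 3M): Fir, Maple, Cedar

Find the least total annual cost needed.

8

Choose R8 and R4: together they cover Fir, Elm, Maple, Cedar — every station.
Total annual cost: 5 + 3 = 8.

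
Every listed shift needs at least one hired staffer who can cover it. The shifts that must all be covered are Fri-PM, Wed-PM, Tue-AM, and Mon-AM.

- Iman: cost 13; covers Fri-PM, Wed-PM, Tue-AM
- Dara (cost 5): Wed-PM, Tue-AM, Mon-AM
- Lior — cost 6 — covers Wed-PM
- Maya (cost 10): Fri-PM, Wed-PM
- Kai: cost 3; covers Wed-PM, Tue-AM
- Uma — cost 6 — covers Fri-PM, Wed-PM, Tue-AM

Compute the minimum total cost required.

The greedy cost-per-new-shift heuristic would pick Kai, Dara, and Uma for 14, but a cheaper cover exists.
Choose Dara and Uma: together they cover Fri-PM, Wed-PM, Tue-AM, Mon-AM — every shift.
Total cost: 5 + 6 = 11.
No cover costs less than 11.

11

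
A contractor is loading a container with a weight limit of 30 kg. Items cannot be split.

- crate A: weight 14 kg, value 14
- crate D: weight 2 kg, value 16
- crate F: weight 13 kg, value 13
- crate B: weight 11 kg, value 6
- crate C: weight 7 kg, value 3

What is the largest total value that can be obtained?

Allowing fractional choices, the relaxed optimum would be about 43.5, but items are indivisible.
crate A + crate D + crate F: weight 14 + 2 + 13 = 29 ≤ 30, value 14 + 16 + 13 = 43.
crate D + crate F + crate B: weight 2 + 13 + 11 = 26 ≤ 30, value 16 + 13 + 6 = 35.
crate A + crate D + crate B: weight 14 + 2 + 11 = 27 ≤ 30, value 14 + 16 + 6 = 36.
Best is crate A, crate D, and crate F with total value 43.

43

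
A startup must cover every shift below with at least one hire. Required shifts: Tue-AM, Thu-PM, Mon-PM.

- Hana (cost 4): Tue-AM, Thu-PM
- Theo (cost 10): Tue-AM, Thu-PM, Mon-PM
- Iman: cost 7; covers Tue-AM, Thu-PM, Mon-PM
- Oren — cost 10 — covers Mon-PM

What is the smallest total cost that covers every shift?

7

The greedy cost-per-new-shift heuristic would pick Hana and Iman for 11, but a cheaper cover exists.
Iman alone covers Tue-AM, Thu-PM, Mon-PM — every shift.
Total cost: 7.
No cover costs less than 7.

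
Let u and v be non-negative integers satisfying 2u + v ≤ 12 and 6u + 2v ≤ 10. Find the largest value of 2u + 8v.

(u,v)=(0,5): 2·0+1·5=5≤12, 6·0+2·5=10≤10, objective 40.
(u,v)=(0,4): 2·0+1·4=4≤12, 6·0+2·4=8≤10, objective 32.
The best lattice point is (0,5), giving 40.

40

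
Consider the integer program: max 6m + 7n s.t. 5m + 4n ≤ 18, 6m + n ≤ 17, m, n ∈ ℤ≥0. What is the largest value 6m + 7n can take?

28

(m,n)=(0,4) is feasible, giving 28.
(m,n)=(1,3) is feasible, giving 27.
(m,n)=(0,3) is feasible, giving 21.
No feasible integer point exceeds 28.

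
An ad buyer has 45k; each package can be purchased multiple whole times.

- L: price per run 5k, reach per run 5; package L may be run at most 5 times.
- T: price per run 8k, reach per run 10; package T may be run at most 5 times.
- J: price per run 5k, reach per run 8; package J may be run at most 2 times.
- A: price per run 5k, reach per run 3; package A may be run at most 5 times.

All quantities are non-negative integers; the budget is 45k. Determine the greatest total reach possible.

J has the best ratio (8/5); taking only J gives at most 2×8 = 16 (stopped by the supply cap of 2).
Mixing does better — 5×T and 1×J: price 45 ≤ 45, reach 5·10 + 1·8 = 58.

58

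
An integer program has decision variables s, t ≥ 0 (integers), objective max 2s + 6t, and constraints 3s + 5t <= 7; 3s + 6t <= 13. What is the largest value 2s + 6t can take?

Relaxing integrality, the LP optimum is 8.40 at (s,t) = (0, 1.4), which is not an integer point.
(s,t)=(0,1): 3·0+5·1=5≤7, 3·0+6·1=6≤13, objective 6.
(s,t)=(1,0): 3·1+5·0=3≤7, 3·1+6·0=3≤13, objective 2.
(s,t)=(0,0): 3·0+5·0=0≤7, 3·0+6·0=0≤13, objective 0.
No feasible integer point exceeds 6.

6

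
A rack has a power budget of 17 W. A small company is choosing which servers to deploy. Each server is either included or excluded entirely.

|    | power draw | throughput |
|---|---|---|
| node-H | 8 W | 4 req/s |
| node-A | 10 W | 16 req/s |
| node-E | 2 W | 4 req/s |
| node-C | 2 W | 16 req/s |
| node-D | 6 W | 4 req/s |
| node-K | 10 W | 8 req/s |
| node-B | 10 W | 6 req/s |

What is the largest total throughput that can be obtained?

36

Take node-A, node-E, and node-C: power draw 10 + 2 + 2 = 14 ≤ 17, throughput 16 + 4 + 16 = 36.
No other feasible combination does better.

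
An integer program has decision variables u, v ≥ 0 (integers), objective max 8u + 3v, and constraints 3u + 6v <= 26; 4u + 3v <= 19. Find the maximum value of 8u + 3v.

35

The continuous relaxation peaks at (4.75, 0) with value 38.00; rounding to a feasible lattice point costs some objective.
(u,v)=(4,1) is feasible, giving 35.
(u,v)=(4,0) is feasible, giving 32.
(u,v)=(3,2) is feasible, giving 30.
No feasible integer point exceeds 35.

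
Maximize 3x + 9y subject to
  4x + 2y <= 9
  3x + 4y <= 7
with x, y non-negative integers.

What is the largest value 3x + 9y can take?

The continuous relaxation peaks at (0, 1.75) with value 15.75; rounding to a feasible lattice point costs some objective.
(x,y)=(1,1) is feasible, giving 12.
(x,y)=(0,1) is feasible, giving 9.
(x,y)=(2,0) is feasible, giving 6.
Maximum is 12 at (x,y)=(1,1).

12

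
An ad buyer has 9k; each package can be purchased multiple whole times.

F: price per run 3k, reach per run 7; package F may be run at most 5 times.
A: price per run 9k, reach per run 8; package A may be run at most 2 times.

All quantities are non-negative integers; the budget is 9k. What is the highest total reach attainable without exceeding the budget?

2×F: price 6 ≤ 9, reach 2·7 = 14.
3×F: price 9 ≤ 9, reach 3·7 = 21.
Best is 21.

21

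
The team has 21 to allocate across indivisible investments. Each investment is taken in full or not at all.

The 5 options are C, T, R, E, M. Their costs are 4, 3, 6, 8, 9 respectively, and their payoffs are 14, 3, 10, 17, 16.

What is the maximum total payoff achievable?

C + E + M: cost 4 + 8 + 9 = 21 ≤ 21, payoff 14 + 17 + 16 = 47.
C + T + R + E: cost 4 + 3 + 6 + 8 = 21 ≤ 21, payoff 14 + 3 + 10 + 17 = 44.
C + R + E: cost 4 + 6 + 8 = 18 ≤ 21, payoff 14 + 10 + 17 = 41.
Best is C, E, and M with total payoff 47.

47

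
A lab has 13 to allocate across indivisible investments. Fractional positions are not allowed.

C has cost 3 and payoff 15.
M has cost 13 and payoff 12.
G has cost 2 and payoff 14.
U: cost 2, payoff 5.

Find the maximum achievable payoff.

This is an integer program with binary decision variables.
Allowing fractional choices, the relaxed optimum would be about 39.5, but investments are indivisible.
C + G: cost 3 + 2 = 5 ≤ 13, payoff 15 + 14 = 29.
C + G + U: cost 3 + 2 + 2 = 7 ≤ 13, payoff 15 + 14 + 5 = 34.
Best is C, G, and U with total payoff 34.

34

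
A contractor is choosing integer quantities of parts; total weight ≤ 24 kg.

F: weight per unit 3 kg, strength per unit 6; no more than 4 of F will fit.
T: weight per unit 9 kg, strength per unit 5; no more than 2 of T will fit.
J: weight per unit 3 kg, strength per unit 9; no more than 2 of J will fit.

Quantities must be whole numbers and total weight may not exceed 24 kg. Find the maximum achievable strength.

3×F, 1×T, and 2×J: weight 24 ≤ 24, strength 3·6 + 1·5 + 2·9 = 41.
4×F and 2×J: weight 18 ≤ 24, strength 4·6 + 2·9 = 42.
Best is 42.

42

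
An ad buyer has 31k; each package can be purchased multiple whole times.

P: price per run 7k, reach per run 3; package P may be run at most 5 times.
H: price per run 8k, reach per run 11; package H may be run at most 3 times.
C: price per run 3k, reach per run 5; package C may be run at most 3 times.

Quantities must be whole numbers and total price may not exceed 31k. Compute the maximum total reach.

This is a bounded integer knapsack.
3×H and 1×C: price 27 ≤ 31, reach 3·11 + 1·5 = 38.
3×H and 2×C: price 30 ≤ 31, reach 3·11 + 2·5 = 43.
Best is 43.

43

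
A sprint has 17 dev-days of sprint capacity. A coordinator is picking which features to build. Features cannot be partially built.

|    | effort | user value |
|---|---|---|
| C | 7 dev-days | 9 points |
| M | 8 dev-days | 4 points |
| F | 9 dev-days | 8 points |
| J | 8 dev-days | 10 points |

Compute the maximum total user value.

Allowing fractional choices, the relaxed optimum would be about 20.8, but features are indivisible.
C + J: effort 7 + 8 = 15 ≤ 17, user value 9 + 10 = 19.
F + J: effort 9 + 8 = 17 ≤ 17, user value 8 + 10 = 18.
C + F: effort 7 + 9 = 16 ≤ 17, user value 9 + 8 = 17.
Best is C and J with total user value 19.

19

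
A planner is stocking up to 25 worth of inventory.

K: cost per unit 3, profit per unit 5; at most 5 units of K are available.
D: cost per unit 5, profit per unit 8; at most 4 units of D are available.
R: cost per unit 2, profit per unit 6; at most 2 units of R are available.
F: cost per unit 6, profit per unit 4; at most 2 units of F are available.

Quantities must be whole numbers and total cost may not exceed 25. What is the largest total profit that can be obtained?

R has the best ratio (6/2); taking only R gives at most 2×6 = 12 (stopped by the supply cap of 2).
Mixing does better — 2×K, 3×D, and 2×R: cost 25 ≤ 25, profit 2·5 + 3·8 + 2·6 = 46.

46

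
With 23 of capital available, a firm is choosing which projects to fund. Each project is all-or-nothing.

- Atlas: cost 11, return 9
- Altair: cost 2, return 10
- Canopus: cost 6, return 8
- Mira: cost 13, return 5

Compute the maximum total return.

27

Atlas + Altair: cost 11 + 2 = 13 ≤ 23, return 9 + 10 = 19.
Altair + Canopus + Mira: cost 2 + 6 + 13 = 21 ≤ 23, return 10 + 8 + 5 = 23.
Atlas + Altair + Canopus: cost 11 + 2 + 6 = 19 ≤ 23, return 9 + 10 + 8 = 27.
Best is Atlas, Altair, and Canopus with total return 27.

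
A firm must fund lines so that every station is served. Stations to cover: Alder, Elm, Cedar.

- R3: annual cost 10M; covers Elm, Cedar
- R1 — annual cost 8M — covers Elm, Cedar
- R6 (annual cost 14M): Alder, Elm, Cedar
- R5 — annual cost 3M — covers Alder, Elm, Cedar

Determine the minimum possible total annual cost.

3

R5 alone covers Alder, Elm, Cedar — every station.
Total annual cost: 3.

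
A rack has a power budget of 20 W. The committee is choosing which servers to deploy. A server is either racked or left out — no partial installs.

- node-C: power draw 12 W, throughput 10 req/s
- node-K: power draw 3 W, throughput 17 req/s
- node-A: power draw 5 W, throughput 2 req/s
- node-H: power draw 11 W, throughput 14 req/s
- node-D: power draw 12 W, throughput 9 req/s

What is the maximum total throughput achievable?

33

Allowing fractional choices, the relaxed optimum would be about 36.0, but servers are indivisible.
node-C + node-K + node-A: power draw 12 + 3 + 5 = 20 ≤ 20, throughput 10 + 17 + 2 = 29.
node-K + node-A + node-H: power draw 3 + 5 + 11 = 19 ≤ 20, throughput 17 + 2 + 14 = 33.
node-K + node-H: power draw 3 + 11 = 14 ≤ 20, throughput 17 + 14 = 31.
Best is node-K, node-A, and node-H with total throughput 33.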